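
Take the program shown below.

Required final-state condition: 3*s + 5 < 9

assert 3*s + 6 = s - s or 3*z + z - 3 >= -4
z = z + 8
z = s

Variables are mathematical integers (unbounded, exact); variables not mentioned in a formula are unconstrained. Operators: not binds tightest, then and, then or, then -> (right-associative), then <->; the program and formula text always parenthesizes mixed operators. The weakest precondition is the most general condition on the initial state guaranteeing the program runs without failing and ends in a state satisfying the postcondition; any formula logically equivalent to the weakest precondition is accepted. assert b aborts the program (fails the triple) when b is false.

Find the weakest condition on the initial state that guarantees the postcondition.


Working backward. After the program, the postcondition 3*s + 5 < 9 must hold; in canonical form it is 3*s < 4.
Before z := s: 3*s < 4
Before z := z + 8: 3*s < 4
Before assert 3*s + 6 = s - s or 3*z + z - 3 >= -4: (3*s = -6 or 4*z >= -1) and 3*s < 4
Answer: WP = (3*s = -6 or 4*z >= -1) and 3*s < 4


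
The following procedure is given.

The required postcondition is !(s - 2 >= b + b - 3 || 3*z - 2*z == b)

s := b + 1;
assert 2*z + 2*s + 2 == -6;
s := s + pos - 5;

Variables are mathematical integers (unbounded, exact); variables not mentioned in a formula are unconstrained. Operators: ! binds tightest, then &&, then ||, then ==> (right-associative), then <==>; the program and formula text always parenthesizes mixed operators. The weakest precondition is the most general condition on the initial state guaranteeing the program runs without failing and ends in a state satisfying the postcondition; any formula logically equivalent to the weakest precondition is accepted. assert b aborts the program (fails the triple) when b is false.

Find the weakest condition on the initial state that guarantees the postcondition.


Working backward. After the program, the postcondition !(s - 2 >= b + b - 3 || 3*z - 2*z == b) must hold; in canonical form it is !(s >= 2*b - 1 || z == b).
Before s := s + pos - 5: !(pos + s >= 2*b + 4 || z == b)
Before assert 2*z + 2*s + 2 == -6: 2*s + 2*z == -8 && (!(pos + s >= 2*b + 4 || z == b))
Before s := b + 1: 2*b + 2*z == -10 && (!(pos >= b + 3 || z == b))
Answer: WP = 2*b + 2*z == -10 && (!(pos >= b + 3 || z == b))


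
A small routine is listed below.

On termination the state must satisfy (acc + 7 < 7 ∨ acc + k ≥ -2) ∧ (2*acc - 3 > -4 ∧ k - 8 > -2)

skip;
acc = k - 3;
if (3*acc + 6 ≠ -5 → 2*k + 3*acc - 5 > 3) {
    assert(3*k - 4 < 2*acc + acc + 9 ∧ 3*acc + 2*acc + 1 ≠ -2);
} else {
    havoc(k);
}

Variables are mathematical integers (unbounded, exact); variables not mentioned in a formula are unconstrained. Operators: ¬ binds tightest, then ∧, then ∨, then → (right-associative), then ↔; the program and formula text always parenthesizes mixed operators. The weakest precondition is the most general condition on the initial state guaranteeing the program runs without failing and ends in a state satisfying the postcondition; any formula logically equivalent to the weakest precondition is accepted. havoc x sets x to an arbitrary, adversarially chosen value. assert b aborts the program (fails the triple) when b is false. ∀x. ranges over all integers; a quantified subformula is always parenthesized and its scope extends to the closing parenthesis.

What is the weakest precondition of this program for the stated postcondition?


Working backward. After the program, the postcondition (acc + 7 < 7 ∨ acc + k ≥ -2) ∧ (2*acc - 3 > -4 ∧ k - 8 > -2) must hold; in canonical form it is (acc < 0 ∨ acc + k ≥ -2) ∧ 2*acc > -1 ∧ k > 6.
Then branch requires 3*k < 3*acc + 13 ∧ 5*acc ≠ -3 ∧ (acc < 0 ∨ acc + k ≥ -2) ∧ 2*acc > -1 ∧ k > 6; else branch requires ∀k_1. ((acc < 0 ∨ acc + k_1 ≥ -2) ∧ 2*acc > -1 ∧ k_1 > 6).
Before the if: ((3*acc ≠ -11 → 3*acc + 2*k > 8) → (3*k < 3*acc + 13 ∧ 5*acc ≠ -3 ∧ (acc < 0 ∨ acc + k ≥ -2) ∧ 2*acc > -1 ∧ k > 6)) ∧ ((¬(3*acc ≠ -11 → 3*acc + 2*k > 8)) → (∀k_1. ((acc < 0 ∨ acc + k_1 ≥ -2) ∧ 2*acc > -1 ∧ k_1 > 6)))
Before acc := k - 3: ((3*k ≠ -2 → 5*k > 17) → (5*k ≠ 12 ∧ (k < 3 ∨ 2*k ≥ 1) ∧ 2*k > 5 ∧ k > 6)) ∧ ((¬(3*k ≠ -2 → 5*k > 17)) → (∀k_1. ((k < 3 ∨ k + k_1 ≥ 1) ∧ 2*k > 5 ∧ k_1 > 6)))
Before skip: ((3*k ≠ -2 → 5*k > 17) → (5*k ≠ 12 ∧ (k < 3 ∨ 2*k ≥ 1) ∧ 2*k > 5 ∧ k > 6)) ∧ ((¬(3*k ≠ -2 → 5*k > 17)) → (∀k_1. ((k < 3 ∨ k + k_1 ≥ 1) ∧ 2*k > 5 ∧ k_1 > 6)))
Answer: WP = ((3*k ≠ -2 → 5*k > 17) → (5*k ≠ 12 ∧ (k < 3 ∨ 2*k ≥ 1) ∧ 2*k > 5 ∧ k > 6)) ∧ ((¬(3*k ≠ -2 → 5*k > 17)) → (∀k_1. ((k < 3 ∨ k + k_1 ≥ 1) ∧ 2*k > 5 ∧ k_1 > 6)))


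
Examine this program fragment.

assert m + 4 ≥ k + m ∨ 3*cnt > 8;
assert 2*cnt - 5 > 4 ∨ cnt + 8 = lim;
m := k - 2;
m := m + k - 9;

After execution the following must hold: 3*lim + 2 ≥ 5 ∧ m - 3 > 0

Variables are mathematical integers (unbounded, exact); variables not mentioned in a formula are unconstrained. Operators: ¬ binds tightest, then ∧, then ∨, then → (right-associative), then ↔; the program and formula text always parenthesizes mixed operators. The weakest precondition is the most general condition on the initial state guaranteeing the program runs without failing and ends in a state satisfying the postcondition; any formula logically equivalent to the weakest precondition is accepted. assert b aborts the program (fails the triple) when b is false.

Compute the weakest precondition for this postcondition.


Working backward. After the program, the postcondition 3*lim + 2 ≥ 5 ∧ m - 3 > 0 must hold; in canonical form it is 3*lim ≥ 3 ∧ m > 3.
Before m := m + k - 9: 3*lim ≥ 3 ∧ k + m > 12
Before m := k - 2: 3*lim ≥ 3 ∧ 2*k > 14
Before assert 2*cnt - 5 > 4 ∨ cnt + 8 = lim: (2*cnt > 9 ∨ cnt = lim - 8) ∧ 3*lim ≥ 3 ∧ 2*k > 14
Before assert m + 4 ≥ k + m ∨ 3*cnt > 8: (k ≤ 4 ∨ 3*cnt > 8) ∧ (2*cnt > 9 ∨ cnt = lim - 8) ∧ 3*lim ≥ 3 ∧ 2*k > 14
Answer: WP = (k ≤ 4 ∨ 3*cnt > 8) ∧ (2*cnt > 9 ∨ cnt = lim - 8) ∧ 3*lim ≥ 3 ∧ 2*k > 14


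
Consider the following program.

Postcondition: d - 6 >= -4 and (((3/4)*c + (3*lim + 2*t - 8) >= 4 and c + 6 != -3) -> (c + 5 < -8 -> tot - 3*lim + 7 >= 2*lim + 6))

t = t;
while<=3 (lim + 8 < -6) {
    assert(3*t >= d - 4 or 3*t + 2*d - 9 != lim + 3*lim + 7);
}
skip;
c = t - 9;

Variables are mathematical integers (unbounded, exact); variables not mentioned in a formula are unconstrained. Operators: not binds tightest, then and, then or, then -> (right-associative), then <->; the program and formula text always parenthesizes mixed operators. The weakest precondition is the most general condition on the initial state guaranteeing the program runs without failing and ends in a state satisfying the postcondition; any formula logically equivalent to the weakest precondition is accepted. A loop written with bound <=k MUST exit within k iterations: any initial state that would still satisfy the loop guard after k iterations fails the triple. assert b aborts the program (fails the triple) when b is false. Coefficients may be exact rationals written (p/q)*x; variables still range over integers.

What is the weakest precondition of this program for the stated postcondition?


Working backward. After the program, the postcondition d - 6 >= -4 and (((3/4)*c + (3*lim + 2*t - 8) >= 4 and c + 6 != -3) -> (c + 5 < -8 -> tot - 3*lim + 7 >= 2*lim + 6)) must hold; in canonical form it is d >= 2 and (((3/4)*c + 3*lim + 2*t >= 12 and c != -9) -> (c < -13 -> tot >= 5*lim - 1)).
Before c := t - 9: d >= 2 and ((3*lim + (11/4)*t >= 75/4 and t != 0) -> (t < -4 -> tot >= 5*lim - 1))
Before skip: d >= 2 and ((3*lim + (11/4)*t >= 75/4 and t != 0) -> (t < -4 -> tot >= 5*lim - 1))
Before the loop (bound <=3), unroll the exhaustion recursion (WP_0 = exit-now case; WP_j = one more guarded iteration, up to j = 3):
  WP_0: (not (lim < -14)) and d >= 2 and ((3*lim + (11/4)*t >= 75/4 and t != 0) -> (t < -4 -> tot >= 5*lim - 1))
  WP_1: (lim < -14 -> ((3*t >= d - 4 or 2*d + 3*t != 4*lim + 16) and (not (lim < -14)) and d >= 2 and ((3*lim + (11/4)*t >= 75/4 and t != 0) -> (t < -4 -> tot >= 5*lim - 1)))) and ((not (lim < -14)) -> (d >= 2 and ((3*lim + (11/4)*t >= 75/4 and t != 0) -> (t < -4 -> tot >= 5*lim - 1))))
  WP_2: (lim < -14 -> ((3*t >= d - 4 or 2*d + 3*t != 4*lim + 16) and (lim < -14 -> ((3*t >= d - 4 or 2*d + 3*t != 4*lim + 16) and (not (lim < -14)) and d >= 2 and ((3*lim + (11/4)*t >= 75/4 and t != 0) -> (t < -4 -> tot >= 5*lim - 1)))) and ((not (lim < -14)) -> (d >= 2 and ((3*lim + (11/4)*t >= 75/4 and t != 0) -> (t < -4 -> tot >= 5*lim - 1)))))) and ((not (lim < -14)) -> (d >= 2 and ((3*lim + (11/4)*t >= 75/4 and t != 0) -> (t < -4 -> tot >= 5*lim - 1))))
  WP_3: (lim < -14 -> ((3*t >= d - 4 or 2*d + 3*t != 4*lim + 16) and (lim < -14 -> ((3*t >= d - 4 or 2*d + 3*t != 4*lim + 16) and (lim < -14 -> ((3*t >= d - 4 or 2*d + 3*t != 4*lim + 16) and (not (lim < -14)) and d >= 2 and ((3*lim + (11/4)*t >= 75/4 and t != 0) -> (t < -4 -> tot >= 5*lim - 1)))) and ((not (lim < -14)) -> (d >= 2 and ((3*lim + (11/4)*t >= 75/4 and t != 0) -> (t < -4 -> tot >= 5*lim - 1)))))) and ((not (lim < -14)) -> (d >= 2 and ((3*lim + (11/4)*t >= 75/4 and t != 0) -> (t < -4 -> tot >= 5*lim - 1)))))) and ((not (lim < -14)) -> (d >= 2 and ((3*lim + (11/4)*t >= 75/4 and t != 0) -> (t < -4 -> tot >= 5*lim - 1))))
So before the loop: (lim < -14 -> ((3*t >= d - 4 or 2*d + 3*t != 4*lim + 16) and (lim < -14 -> ((3*t >= d - 4 or 2*d + 3*t != 4*lim + 16) and (lim < -14 -> ((3*t >= d - 4 or 2*d + 3*t != 4*lim + 16) and (not (lim < -14)) and d >= 2 and ((3*lim + (11/4)*t >= 75/4 and t != 0) -> (t < -4 -> tot >= 5*lim - 1)))) and ((not (lim < -14)) -> (d >= 2 and ((3*lim + (11/4)*t >= 75/4 and t != 0) -> (t < -4 -> tot >= 5*lim - 1)))))) and ((not (lim < -14)) -> (d >= 2 and ((3*lim + (11/4)*t >= 75/4 and t != 0) -> (t < -4 -> tot >= 5*lim - 1)))))) and ((not (lim < -14)) -> (d >= 2 and ((3*lim + (11/4)*t >= 75/4 and t != 0) -> (t < -4 -> tot >= 5*lim - 1))))
Before t := t: (lim < -14 -> ((3*t >= d - 4 or 2*d + 3*t != 4*lim + 16) and (lim < -14 -> ((3*t >= d - 4 or 2*d + 3*t != 4*lim + 16) and (lim < -14 -> ((3*t >= d - 4 or 2*d + 3*t != 4*lim + 16) and (not (lim < -14)) and d >= 2 and ((3*lim + (11/4)*t >= 75/4 and t != 0) -> (t < -4 -> tot >= 5*lim - 1)))) and ((not (lim < -14)) -> (d >= 2 and ((3*lim + (11/4)*t >= 75/4 and t != 0) -> (t < -4 -> tot >= 5*lim - 1)))))) and ((not (lim < -14)) -> (d >= 2 and ((3*lim + (11/4)*t >= 75/4 and t != 0) -> (t < -4 -> tot >= 5*lim - 1)))))) and ((not (lim < -14)) -> (d >= 2 and ((3*lim + (11/4)*t >= 75/4 and t != 0) -> (t < -4 -> tot >= 5*lim - 1))))
Answer: WP = (lim < -14 -> ((3*t >= d - 4 or 2*d + 3*t != 4*lim + 16) and (lim < -14 -> ((3*t >= d - 4 or 2*d + 3*t != 4*lim + 16) and (lim < -14 -> ((3*t >= d - 4 or 2*d + 3*t != 4*lim + 16) and (not (lim < -14)) and d >= 2 and ((3*lim + (11/4)*t >= 75/4 and t != 0) -> (t < -4 -> tot >= 5*lim - 1)))) and ((not (lim < -14)) -> (d >= 2 and ((3*lim + (11/4)*t >= 75/4 and t != 0) -> (t < -4 -> tot >= 5*lim - 1)))))) and ((not (lim < -14)) -> (d >= 2 and ((3*lim + (11/4)*t >= 75/4 and t != 0) -> (t < -4 -> tot >= 5*lim - 1)))))) and ((not (lim < -14)) -> (d >= 2 and ((3*lim + (11/4)*t >= 75/4 and t != 0) -> (t < -4 -> tot >= 5*lim - 1))))


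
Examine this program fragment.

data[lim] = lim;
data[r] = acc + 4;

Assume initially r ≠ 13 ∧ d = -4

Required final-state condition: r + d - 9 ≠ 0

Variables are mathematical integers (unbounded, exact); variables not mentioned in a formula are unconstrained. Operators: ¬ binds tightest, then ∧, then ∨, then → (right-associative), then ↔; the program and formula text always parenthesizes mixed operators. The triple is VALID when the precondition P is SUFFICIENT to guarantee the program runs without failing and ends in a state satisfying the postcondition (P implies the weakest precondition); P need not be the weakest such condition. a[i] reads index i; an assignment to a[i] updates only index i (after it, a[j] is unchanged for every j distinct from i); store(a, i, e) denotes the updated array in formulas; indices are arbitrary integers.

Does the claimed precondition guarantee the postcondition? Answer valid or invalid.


Working backward. After the program, the postcondition r + d - 9 ≠ 0 must hold; in canonical form it is d + r ≠ 9.
Before data[r] := acc + 4: d + r ≠ 9
Before data[lim] := lim: d + r ≠ 9
The weakest precondition is d + r ≠ 9.
Check whether r ≠ 13 ∧ d = -4 implies it.
Every state satisfying the precondition satisfies the weakest precondition: the implication holds.
Answer: valid


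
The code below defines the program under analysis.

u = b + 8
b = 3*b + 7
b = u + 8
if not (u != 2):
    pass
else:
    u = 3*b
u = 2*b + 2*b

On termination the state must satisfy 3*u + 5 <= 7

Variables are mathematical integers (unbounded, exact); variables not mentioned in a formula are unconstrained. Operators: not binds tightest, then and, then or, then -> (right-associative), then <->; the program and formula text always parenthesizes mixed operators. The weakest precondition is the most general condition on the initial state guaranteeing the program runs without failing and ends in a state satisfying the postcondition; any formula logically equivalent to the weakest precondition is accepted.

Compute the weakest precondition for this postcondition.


Working backward. After the program, the postcondition 3*u + 5 <= 7 must hold; in canonical form it is 3*u <= 2.
Before u := 2*b + 2*b: 12*b <= 2
Then branch requires 12*b <= 2; else branch requires 12*b <= 2.
Before the if: ((not (u != 2)) -> 12*b <= 2) and (u != 2 -> 12*b <= 2)
Before b := u + 8: ((not (u != 2)) -> 12*u <= -94) and (u != 2 -> 12*u <= -94)
Before b := 3*b + 7: ((not (u != 2)) -> 12*u <= -94) and (u != 2 -> 12*u <= -94)
Before u := b + 8: ((not (b != -6)) -> 12*b <= -190) and (b != -6 -> 12*b <= -190)
Answer: WP = ((not (b != -6)) -> 12*b <= -190) and (b != -6 -> 12*b <= -190)


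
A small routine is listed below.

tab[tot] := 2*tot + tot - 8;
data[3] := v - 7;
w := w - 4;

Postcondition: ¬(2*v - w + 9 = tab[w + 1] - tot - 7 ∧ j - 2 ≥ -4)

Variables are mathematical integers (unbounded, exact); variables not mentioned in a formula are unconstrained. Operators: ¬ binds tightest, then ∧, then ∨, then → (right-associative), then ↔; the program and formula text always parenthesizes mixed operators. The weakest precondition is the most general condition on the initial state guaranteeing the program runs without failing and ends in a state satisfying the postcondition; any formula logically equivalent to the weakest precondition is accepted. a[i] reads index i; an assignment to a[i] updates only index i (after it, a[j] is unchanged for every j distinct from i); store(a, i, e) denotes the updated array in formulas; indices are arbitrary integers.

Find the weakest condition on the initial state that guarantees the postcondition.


Working backward. After the program, the postcondition ¬(2*v - w + 9 = tab[w + 1] - tot - 7 ∧ j - 2 ≥ -4) must hold; in canonical form it is ¬(tot + 2*v = tab[w + 1] + w - 16 ∧ j ≥ -2).
Before w := w - 4: ¬(tot + 2*v = tab[w - 3] + w - 20 ∧ j ≥ -2)
Before data[3] := v - 7: ¬(tot + 2*v = tab[w - 3] + w - 20 ∧ j ≥ -2)
Before tab[tot] := 2*tot + tot - 8: ¬(tot + 2*v = store(tab, tot, 3*tot - 8)[w - 3] + w - 20 ∧ j ≥ -2)
Answer: WP = ¬(tot + 2*v = store(tab, tot, 3*tot - 8)[w - 3] + w - 20 ∧ j ≥ -2)


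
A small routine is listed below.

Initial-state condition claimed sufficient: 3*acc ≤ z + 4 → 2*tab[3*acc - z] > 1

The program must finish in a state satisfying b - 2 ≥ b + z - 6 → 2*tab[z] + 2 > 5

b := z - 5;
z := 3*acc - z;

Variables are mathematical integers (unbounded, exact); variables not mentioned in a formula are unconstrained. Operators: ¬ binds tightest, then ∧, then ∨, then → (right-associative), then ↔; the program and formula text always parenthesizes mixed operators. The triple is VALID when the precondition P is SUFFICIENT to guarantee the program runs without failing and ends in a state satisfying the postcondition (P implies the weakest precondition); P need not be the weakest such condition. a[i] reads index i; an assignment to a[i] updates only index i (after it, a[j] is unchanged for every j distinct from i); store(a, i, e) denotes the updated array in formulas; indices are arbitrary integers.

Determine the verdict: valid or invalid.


Working backward. After the program, the postcondition b - 2 ≥ b + z - 6 → 2*tab[z] + 2 > 5 must hold; in canonical form it is z ≤ 4 → 2*tab[z] > 3.
Before z := 3*acc - z: 3*acc ≤ z + 4 → 2*tab[3*acc - z] > 3
Before b := z - 5: 3*acc ≤ z + 4 → 2*tab[3*acc - z] > 3
The weakest precondition is 3*acc ≤ z + 4 → 2*tab[3*acc - z] > 3.
Check whether 3*acc ≤ z + 4 → 2*tab[3*acc - z] > 1 implies it.
Countermodel: at the initial state acc = 0, tab = {[4] = 1, elsewhere 1}, z = -4, the precondition holds but the weakest precondition fails.
Answer: invalid


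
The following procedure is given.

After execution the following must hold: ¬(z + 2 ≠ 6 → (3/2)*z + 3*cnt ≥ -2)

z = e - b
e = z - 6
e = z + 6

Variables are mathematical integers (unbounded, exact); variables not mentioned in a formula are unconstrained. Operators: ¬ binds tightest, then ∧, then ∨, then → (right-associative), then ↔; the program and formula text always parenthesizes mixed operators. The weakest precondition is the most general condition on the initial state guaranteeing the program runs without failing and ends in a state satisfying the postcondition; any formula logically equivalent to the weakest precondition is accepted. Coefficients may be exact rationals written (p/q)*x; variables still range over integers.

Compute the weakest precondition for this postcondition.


Working backward. After the program, the postcondition ¬(z + 2 ≠ 6 → (3/2)*z + 3*cnt ≥ -2) must hold; in canonical form it is ¬(z ≠ 4 → 3*cnt + (3/2)*z ≥ -2).
Before e := z + 6: ¬(z ≠ 4 → 3*cnt + (3/2)*z ≥ -2)
Before e := z - 6: ¬(z ≠ 4 → 3*cnt + (3/2)*z ≥ -2)
Before z := e - b: ¬(e ≠ b + 4 → 3*cnt + (3/2)*e ≥ (3/2)*b - 2)
Answer: WP = ¬(e ≠ b + 4 → 3*cnt + (3/2)*e ≥ (3/2)*b - 2)


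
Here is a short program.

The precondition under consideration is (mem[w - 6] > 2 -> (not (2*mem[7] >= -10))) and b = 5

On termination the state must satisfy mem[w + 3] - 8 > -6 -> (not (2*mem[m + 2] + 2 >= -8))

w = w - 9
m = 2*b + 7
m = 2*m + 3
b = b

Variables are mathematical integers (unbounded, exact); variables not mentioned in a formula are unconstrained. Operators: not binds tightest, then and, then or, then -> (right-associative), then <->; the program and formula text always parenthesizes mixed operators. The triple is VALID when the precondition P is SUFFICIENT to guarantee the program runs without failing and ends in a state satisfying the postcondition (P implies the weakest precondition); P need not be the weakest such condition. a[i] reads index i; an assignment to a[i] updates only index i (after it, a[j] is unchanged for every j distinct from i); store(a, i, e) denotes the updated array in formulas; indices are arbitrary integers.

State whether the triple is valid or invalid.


Working backward. After the program, the postcondition mem[w + 3] - 8 > -6 -> (not (2*mem[m + 2] + 2 >= -8)) must hold; in canonical form it is mem[w + 3] > 2 -> (not (2*mem[m + 2] >= -10)).
Before b := b: mem[w + 3] > 2 -> (not (2*mem[m + 2] >= -10))
Before m := 2*m + 3: mem[w + 3] > 2 -> (not (2*mem[2*m + 5] >= -10))
Before m := 2*b + 7: mem[w + 3] > 2 -> (not (2*mem[4*b + 19] >= -10))
Before w := w - 9: mem[w - 6] > 2 -> (not (2*mem[4*b + 19] >= -10))
The weakest precondition is mem[w - 6] > 2 -> (not (2*mem[4*b + 19] >= -10)).
Check whether (mem[w - 6] > 2 -> (not (2*mem[7] >= -10))) and b = 5 implies it.
Countermodel: at the initial state b = 5, mem = {[2] = 3, [7] = -6, [39] = 0, elsewhere -6}, w = 8, the precondition holds but the weakest precondition fails.
Answer: invalid


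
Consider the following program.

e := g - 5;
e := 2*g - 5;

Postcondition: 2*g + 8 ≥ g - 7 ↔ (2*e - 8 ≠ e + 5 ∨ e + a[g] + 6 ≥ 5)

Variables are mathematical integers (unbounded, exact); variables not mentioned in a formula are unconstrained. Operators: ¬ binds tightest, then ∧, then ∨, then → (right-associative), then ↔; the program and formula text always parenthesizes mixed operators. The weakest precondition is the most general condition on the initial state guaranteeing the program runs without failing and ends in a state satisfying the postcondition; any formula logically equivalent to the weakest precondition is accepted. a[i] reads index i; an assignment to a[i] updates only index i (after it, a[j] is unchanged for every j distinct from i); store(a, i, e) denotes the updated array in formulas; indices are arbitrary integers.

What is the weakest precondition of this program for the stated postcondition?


Working backward. After the program, the postcondition 2*g + 8 ≥ g - 7 ↔ (2*e - 8 ≠ e + 5 ∨ e + a[g] + 6 ≥ 5) must hold; in canonical form it is g ≥ -15 ↔ (e ≠ 13 ∨ a[g] + e ≥ -1).
Before e := 2*g - 5: g ≥ -15 ↔ (2*g ≠ 18 ∨ a[g] + 2*g ≥ 4)
Before e := g - 5: g ≥ -15 ↔ (2*g ≠ 18 ∨ a[g] + 2*g ≥ 4)
Answer: WP = g ≥ -15 ↔ (2*g ≠ 18 ∨ a[g] + 2*g ≥ 4)


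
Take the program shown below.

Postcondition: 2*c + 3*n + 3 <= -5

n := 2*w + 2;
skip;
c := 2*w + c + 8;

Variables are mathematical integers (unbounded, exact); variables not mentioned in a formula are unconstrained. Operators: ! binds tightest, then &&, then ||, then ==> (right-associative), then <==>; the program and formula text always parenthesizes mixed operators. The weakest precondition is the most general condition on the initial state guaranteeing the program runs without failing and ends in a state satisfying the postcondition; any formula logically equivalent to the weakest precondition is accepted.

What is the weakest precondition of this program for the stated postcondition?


Working backward. After the program, the postcondition 2*c + 3*n + 3 <= -5 must hold; in canonical form it is 2*c + 3*n <= -8.
Before c := 2*w + c + 8: 2*c + 3*n + 4*w <= -24
Before skip: 2*c + 3*n + 4*w <= -24
Before n := 2*w + 2: 2*c + 10*w <= -30
Answer: WP = 2*c + 10*w <= -30


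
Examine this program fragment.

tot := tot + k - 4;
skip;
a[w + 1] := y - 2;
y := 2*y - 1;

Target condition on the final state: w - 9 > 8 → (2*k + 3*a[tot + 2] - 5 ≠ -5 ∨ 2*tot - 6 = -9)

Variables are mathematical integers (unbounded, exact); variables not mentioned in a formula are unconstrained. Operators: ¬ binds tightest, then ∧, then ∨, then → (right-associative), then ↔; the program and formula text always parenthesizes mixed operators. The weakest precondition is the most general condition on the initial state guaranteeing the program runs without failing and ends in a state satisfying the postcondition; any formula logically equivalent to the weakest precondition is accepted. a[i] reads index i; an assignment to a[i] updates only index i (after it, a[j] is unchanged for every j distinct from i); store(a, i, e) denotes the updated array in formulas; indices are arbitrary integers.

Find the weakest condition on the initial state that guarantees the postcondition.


Working backward. After the program, the postcondition w - 9 > 8 → (2*k + 3*a[tot + 2] - 5 ≠ -5 ∨ 2*tot - 6 = -9) must hold; in canonical form it is w > 17 → (3*a[tot + 2] + 2*k ≠ 0 ∨ 2*tot = -3).
Before y := 2*y - 1: w > 17 → (3*a[tot + 2] + 2*k ≠ 0 ∨ 2*tot = -3)
Before a[w + 1] := y - 2: w > 17 → (3*store(a, w + 1, y - 2)[tot + 2] + 2*k ≠ 0 ∨ 2*tot = -3)
Before skip: w > 17 → (3*store(a, w + 1, y - 2)[tot + 2] + 2*k ≠ 0 ∨ 2*tot = -3)
Before tot := tot + k - 4: w > 17 → (3*store(a, w + 1, y - 2)[k + tot - 2] + 2*k ≠ 0 ∨ 2*k + 2*tot = 5)
Answer: WP = w > 17 → (3*store(a, w + 1, y - 2)[k + tot - 2] + 2*k ≠ 0 ∨ 2*k + 2*tot = 5)


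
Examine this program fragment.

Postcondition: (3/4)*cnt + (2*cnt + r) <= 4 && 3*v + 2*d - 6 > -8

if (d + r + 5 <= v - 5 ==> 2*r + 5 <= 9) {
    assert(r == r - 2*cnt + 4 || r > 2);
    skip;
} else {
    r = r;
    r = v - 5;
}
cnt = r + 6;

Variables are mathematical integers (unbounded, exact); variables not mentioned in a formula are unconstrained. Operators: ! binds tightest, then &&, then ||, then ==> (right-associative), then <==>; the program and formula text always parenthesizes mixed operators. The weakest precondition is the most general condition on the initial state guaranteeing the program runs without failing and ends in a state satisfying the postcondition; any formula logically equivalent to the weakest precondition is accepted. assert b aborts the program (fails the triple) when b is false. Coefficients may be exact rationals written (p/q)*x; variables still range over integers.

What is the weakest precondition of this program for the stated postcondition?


Working backward. After the program, the postcondition (3/4)*cnt + (2*cnt + r) <= 4 && 3*v + 2*d - 6 > -8 must hold; in canonical form it is (11/4)*cnt + r <= 4 && 2*d + 3*v > -2.
Before cnt := r + 6: (15/4)*r <= -25/2 && 2*d + 3*v > -2
Then branch requires (2*cnt == 4 || r > 2) && (15/4)*r <= -25/2 && 2*d + 3*v > -2; else branch requires (15/4)*v <= 25/4 && 2*d + 3*v > -2.
Before the if: ((d + r <= v - 10 ==> 2*r <= 4) ==> ((2*cnt == 4 || r > 2) && (15/4)*r <= -25/2 && 2*d + 3*v > -2)) && ((!(d + r <= v - 10 ==> 2*r <= 4)) ==> ((15/4)*v <= 25/4 && 2*d + 3*v > -2))
Answer: WP = ((d + r <= v - 10 ==> 2*r <= 4) ==> ((2*cnt == 4 || r > 2) && (15/4)*r <= -25/2 && 2*d + 3*v > -2)) && ((!(d + r <= v - 10 ==> 2*r <= 4)) ==> ((15/4)*v <= 25/4 && 2*d + 3*v > -2))


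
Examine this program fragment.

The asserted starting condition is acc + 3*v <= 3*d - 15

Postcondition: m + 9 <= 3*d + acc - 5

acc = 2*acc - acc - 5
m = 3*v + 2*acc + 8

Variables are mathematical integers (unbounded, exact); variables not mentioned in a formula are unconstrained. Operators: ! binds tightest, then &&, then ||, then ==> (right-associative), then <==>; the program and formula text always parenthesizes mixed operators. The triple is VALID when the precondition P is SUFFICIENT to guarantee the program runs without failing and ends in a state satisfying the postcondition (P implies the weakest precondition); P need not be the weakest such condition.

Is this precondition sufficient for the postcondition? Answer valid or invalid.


Working backward. After the program, the postcondition m + 9 <= 3*d + acc - 5 must hold; in canonical form it is m <= acc + 3*d - 14.
Before m := 3*v + 2*acc + 8: acc + 3*v <= 3*d - 22
Before acc := 2*acc - acc - 5: acc + 3*v <= 3*d - 17
The weakest precondition is acc + 3*v <= 3*d - 17.
Check whether acc + 3*v <= 3*d - 15 implies it.
Countermodel: at the initial state acc = 0, d = 5, v = 0, the precondition holds but the weakest precondition fails.
Answer: invalid


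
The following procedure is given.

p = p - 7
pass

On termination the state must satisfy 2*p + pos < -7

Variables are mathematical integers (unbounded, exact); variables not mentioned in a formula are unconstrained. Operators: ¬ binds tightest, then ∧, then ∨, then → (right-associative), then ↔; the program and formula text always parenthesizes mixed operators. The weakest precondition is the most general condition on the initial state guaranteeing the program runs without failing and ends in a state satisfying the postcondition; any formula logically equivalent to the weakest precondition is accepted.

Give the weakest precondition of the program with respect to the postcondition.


Working backward. After the program, 2*p + pos < -7 must hold.
Before skip: 2*p + pos < -7
Before p := p - 7: 2*p + pos < 7
Answer: WP = 2*p + pos < 7


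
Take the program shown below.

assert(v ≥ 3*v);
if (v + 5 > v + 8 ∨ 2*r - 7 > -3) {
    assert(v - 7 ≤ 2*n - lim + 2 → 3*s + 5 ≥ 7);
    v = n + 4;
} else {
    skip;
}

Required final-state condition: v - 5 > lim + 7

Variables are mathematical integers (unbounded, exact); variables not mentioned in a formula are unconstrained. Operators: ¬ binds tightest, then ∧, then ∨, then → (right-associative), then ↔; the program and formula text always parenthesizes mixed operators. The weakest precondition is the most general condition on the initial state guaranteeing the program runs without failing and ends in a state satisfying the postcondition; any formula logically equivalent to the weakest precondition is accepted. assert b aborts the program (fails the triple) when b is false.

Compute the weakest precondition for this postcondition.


Working backward. After the program, the postcondition v - 5 > lim + 7 must hold; in canonical form it is v > lim + 12.
Then branch requires (lim + v ≤ 2*n + 9 → 3*s ≥ 2) ∧ n > lim + 8; else branch requires v > lim + 12.
Before the if: (2*r > 4 → ((lim + v ≤ 2*n + 9 → 3*s ≥ 2) ∧ n > lim + 8)) ∧ ((¬(2*r > 4)) → v > lim + 12)
Before assert v ≥ 3*v: 2*v ≤ 0 ∧ (2*r > 4 → ((lim + v ≤ 2*n + 9 → 3*s ≥ 2) ∧ n > lim + 8)) ∧ ((¬(2*r > 4)) → v > lim + 12)
Answer: WP = 2*v ≤ 0 ∧ (2*r > 4 → ((lim + v ≤ 2*n + 9 → 3*s ≥ 2) ∧ n > lim + 8)) ∧ ((¬(2*r > 4)) → v > lim + 12)


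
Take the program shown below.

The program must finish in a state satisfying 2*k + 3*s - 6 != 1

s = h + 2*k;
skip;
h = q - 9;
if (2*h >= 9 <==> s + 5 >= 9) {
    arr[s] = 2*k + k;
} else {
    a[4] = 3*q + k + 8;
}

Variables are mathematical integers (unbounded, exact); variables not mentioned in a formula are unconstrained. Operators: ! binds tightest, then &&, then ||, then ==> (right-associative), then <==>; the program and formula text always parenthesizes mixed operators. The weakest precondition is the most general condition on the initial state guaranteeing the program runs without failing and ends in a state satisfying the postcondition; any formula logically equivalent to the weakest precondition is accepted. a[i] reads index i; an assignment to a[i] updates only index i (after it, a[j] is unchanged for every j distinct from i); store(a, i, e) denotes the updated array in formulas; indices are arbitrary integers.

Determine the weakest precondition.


Working backward. After the program, the postcondition 2*k + 3*s - 6 != 1 must hold; in canonical form it is 2*k + 3*s != 7.
Then branch requires 2*k + 3*s != 7; else branch requires 2*k + 3*s != 7.
Before the if: ((2*h >= 9 <==> s >= 4) ==> 2*k + 3*s != 7) && ((!(2*h >= 9 <==> s >= 4)) ==> 2*k + 3*s != 7)
Before h := q - 9: ((2*q >= 27 <==> s >= 4) ==> 2*k + 3*s != 7) && ((!(2*q >= 27 <==> s >= 4)) ==> 2*k + 3*s != 7)
Before skip: ((2*q >= 27 <==> s >= 4) ==> 2*k + 3*s != 7) && ((!(2*q >= 27 <==> s >= 4)) ==> 2*k + 3*s != 7)
Before s := h + 2*k: ((2*q >= 27 <==> h + 2*k >= 4) ==> 3*h + 8*k != 7) && ((!(2*q >= 27 <==> h + 2*k >= 4)) ==> 3*h + 8*k != 7)
Answer: WP = ((2*q >= 27 <==> h + 2*k >= 4) ==> 3*h + 8*k != 7) && ((!(2*q >= 27 <==> h + 2*k >= 4)) ==> 3*h + 8*k != 7)


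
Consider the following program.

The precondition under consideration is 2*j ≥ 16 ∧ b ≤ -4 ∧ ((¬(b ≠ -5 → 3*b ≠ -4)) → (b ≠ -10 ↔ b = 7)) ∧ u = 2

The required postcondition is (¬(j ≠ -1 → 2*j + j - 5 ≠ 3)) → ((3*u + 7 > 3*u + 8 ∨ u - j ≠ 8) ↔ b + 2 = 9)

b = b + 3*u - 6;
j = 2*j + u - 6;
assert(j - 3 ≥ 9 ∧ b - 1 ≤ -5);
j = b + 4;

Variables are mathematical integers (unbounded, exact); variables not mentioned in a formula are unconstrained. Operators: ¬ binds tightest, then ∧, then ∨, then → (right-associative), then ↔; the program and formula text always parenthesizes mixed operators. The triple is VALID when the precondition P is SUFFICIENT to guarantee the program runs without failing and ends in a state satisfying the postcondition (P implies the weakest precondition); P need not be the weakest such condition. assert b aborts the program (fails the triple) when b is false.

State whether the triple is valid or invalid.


Working backward. After the program, the postcondition (¬(j ≠ -1 → 2*j + j - 5 ≠ 3)) → ((3*u + 7 > 3*u + 8 ∨ u - j ≠ 8) ↔ b + 2 = 9) must hold; in canonical form it is (¬(j ≠ -1 → 3*j ≠ 8)) → (u ≠ j + 8 ↔ b = 7).
Before j := b + 4: (¬(b ≠ -5 → 3*b ≠ -4)) → (u ≠ b + 12 ↔ b = 7)
Before assert j - 3 ≥ 9 ∧ b - 1 ≤ -5: j ≥ 12 ∧ b ≤ -4 ∧ ((¬(b ≠ -5 → 3*b ≠ -4)) → (u ≠ b + 12 ↔ b = 7))
Before j := 2*j + u - 6: 2*j + u ≥ 18 ∧ b ≤ -4 ∧ ((¬(b ≠ -5 → 3*b ≠ -4)) → (u ≠ b + 12 ↔ b = 7))
Before b := b + 3*u - 6: 2*j + u ≥ 18 ∧ b + 3*u ≤ 2 ∧ ((¬(b + 3*u ≠ 1 → 3*b + 9*u ≠ 14)) → (b + 2*u ≠ -6 ↔ b + 3*u = 13))
The weakest precondition is 2*j + u ≥ 18 ∧ b + 3*u ≤ 2 ∧ ((¬(b + 3*u ≠ 1 → 3*b + 9*u ≠ 14)) → (b + 2*u ≠ -6 ↔ b + 3*u = 13)).
Check whether 2*j ≥ 16 ∧ b ≤ -4 ∧ ((¬(b ≠ -5 → 3*b ≠ -4)) → (b ≠ -10 ↔ b = 7)) ∧ u = 2 implies it.
Every state satisfying the precondition satisfies the weakest precondition: the implication holds.
Answer: valid


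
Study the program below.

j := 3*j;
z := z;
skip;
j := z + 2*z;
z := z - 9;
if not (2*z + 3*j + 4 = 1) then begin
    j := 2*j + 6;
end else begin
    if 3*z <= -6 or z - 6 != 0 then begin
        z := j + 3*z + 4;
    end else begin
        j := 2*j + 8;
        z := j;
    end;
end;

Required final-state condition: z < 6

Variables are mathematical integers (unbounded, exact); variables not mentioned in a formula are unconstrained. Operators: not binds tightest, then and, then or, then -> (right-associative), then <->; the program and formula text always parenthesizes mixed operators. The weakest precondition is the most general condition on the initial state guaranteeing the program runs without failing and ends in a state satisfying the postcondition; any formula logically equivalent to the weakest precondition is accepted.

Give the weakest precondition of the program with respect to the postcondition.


Working backward. After the program, z < 6 must hold.
Then branch requires z < 6; else branch requires ((3*z <= -6 or z != 6) -> j + 3*z < 2) and ((not (3*z <= -6 or z != 6)) -> 2*j < -2).
Before the if: ((not (3*j + 2*z = -3)) -> z < 6) and (3*j + 2*z = -3 -> (((3*z <= -6 or z != 6) -> j + 3*z < 2) and ((not (3*z <= -6 or z != 6)) -> 2*j < -2)))
Before z := z - 9: ((not (3*j + 2*z = 15)) -> z < 15) and (3*j + 2*z = 15 -> (((3*z <= 21 or z != 15) -> j + 3*z < 29) and ((not (3*z <= 21 or z != 15)) -> 2*j < -2)))
Before j := z + 2*z: ((not (11*z = 15)) -> z < 15) and (11*z = 15 -> (((3*z <= 21 or z != 15) -> 6*z < 29) and ((not (3*z <= 21 or z != 15)) -> 6*z < -2)))
Before skip: ((not (11*z = 15)) -> z < 15) and (11*z = 15 -> (((3*z <= 21 or z != 15) -> 6*z < 29) and ((not (3*z <= 21 or z != 15)) -> 6*z < -2)))
Before z := z: ((not (11*z = 15)) -> z < 15) and (11*z = 15 -> (((3*z <= 21 or z != 15) -> 6*z < 29) and ((not (3*z <= 21 or z != 15)) -> 6*z < -2)))
Before j := 3*j: ((not (11*z = 15)) -> z < 15) and (11*z = 15 -> (((3*z <= 21 or z != 15) -> 6*z < 29) and ((not (3*z <= 21 or z != 15)) -> 6*z < -2)))
Answer: WP = ((not (11*z = 15)) -> z < 15) and (11*z = 15 -> (((3*z <= 21 or z != 15) -> 6*z < 29) and ((not (3*z <= 21 or z != 15)) -> 6*z < -2)))


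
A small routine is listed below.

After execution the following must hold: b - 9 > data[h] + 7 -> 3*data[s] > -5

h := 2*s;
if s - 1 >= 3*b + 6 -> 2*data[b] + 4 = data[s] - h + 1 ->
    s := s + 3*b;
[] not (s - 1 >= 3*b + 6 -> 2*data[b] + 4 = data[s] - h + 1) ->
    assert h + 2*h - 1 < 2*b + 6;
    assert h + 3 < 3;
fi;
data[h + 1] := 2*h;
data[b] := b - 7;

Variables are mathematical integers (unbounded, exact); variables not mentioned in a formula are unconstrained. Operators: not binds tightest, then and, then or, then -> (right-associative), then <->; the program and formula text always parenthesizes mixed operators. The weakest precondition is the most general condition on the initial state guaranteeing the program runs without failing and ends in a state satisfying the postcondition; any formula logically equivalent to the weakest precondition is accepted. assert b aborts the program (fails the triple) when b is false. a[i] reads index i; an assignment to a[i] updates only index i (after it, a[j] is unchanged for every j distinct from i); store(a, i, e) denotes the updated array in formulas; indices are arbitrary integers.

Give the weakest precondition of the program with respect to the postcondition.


Working backward. After the program, the postcondition b - 9 > data[h] + 7 -> 3*data[s] > -5 must hold; in canonical form it is b > data[h] + 16 -> 3*data[s] > -5.
Before data[b] := b - 7: b > store(data, b, b - 7)[h] + 16 -> 3*store(data, b, b - 7)[s] > -5
Before data[h + 1] := 2*h: b > store(store(data, h + 1, 2*h), b, b - 7)[h] + 16 -> 3*store(store(data, h + 1, 2*h), b, b - 7)[s] > -5
Then branch requires b > store(store(data, h + 1, 2*h), b, b - 7)[h] + 16 -> 3*store(store(data, h + 1, 2*h), b, b - 7)[3*b + s] > -5; else branch requires 3*h < 2*b + 7 and h < 0 and (b > store(store(data, h + 1, 2*h), b, b - 7)[h] + 16 -> 3*store(store(data, h + 1, 2*h), b, b - 7)[s] > -5).
Before the if: ((s >= 3*b + 7 -> 2*data[b] + h = data[s] - 3) -> (b > store(store(data, h + 1, 2*h), b, b - 7)[h] + 16 -> 3*store(store(data, h + 1, 2*h), b, b - 7)[3*b + s] > -5)) and ((not (s >= 3*b + 7 -> 2*data[b] + h = data[s] - 3)) -> (3*h < 2*b + 7 and h < 0 and (b > store(store(data, h + 1, 2*h), b, b - 7)[h] + 16 -> 3*store(store(data, h + 1, 2*h), b, b - 7)[s] > -5)))
Before h := 2*s: ((s >= 3*b + 7 -> 2*data[b] + 2*s = data[s] - 3) -> (b > store(store(data, 2*s + 1, 4*s), b, b - 7)[2*s] + 16 -> 3*store(store(data, 2*s + 1, 4*s), b, b - 7)[3*b + s] > -5)) and ((not (s >= 3*b + 7 -> 2*data[b] + 2*s = data[s] - 3)) -> (6*s < 2*b + 7 and 2*s < 0 and (b > store(store(data, 2*s + 1, 4*s), b, b - 7)[2*s] + 16 -> 3*store(store(data, 2*s + 1, 4*s), b, b - 7)[s] > -5)))
Answer: WP = ((s >= 3*b + 7 -> 2*data[b] + 2*s = data[s] - 3) -> (b > store(store(data, 2*s + 1, 4*s), b, b - 7)[2*s] + 16 -> 3*store(store(data, 2*s + 1, 4*s), b, b - 7)[3*b + s] > -5)) and ((not (s >= 3*b + 7 -> 2*data[b] + 2*s = data[s] - 3)) -> (6*s < 2*b + 7 and 2*s < 0 and (b > store(store(data, 2*s + 1, 4*s), b, b - 7)[2*s] + 16 -> 3*store(store(data, 2*s + 1, 4*s), b, b - 7)[s] > -5)))


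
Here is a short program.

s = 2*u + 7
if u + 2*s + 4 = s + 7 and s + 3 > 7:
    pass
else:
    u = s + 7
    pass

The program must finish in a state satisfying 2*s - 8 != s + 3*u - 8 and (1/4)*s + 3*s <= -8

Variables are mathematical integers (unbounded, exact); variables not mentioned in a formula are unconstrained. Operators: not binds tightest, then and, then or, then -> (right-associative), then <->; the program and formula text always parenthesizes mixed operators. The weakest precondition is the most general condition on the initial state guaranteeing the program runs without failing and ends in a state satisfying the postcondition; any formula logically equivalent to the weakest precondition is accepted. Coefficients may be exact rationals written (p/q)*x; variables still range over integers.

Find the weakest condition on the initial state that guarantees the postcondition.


Working backward. After the program, the postcondition 2*s - 8 != s + 3*u - 8 and (1/4)*s + 3*s <= -8 must hold; in canonical form it is s != 3*u and (13/4)*s <= -8.
Then branch requires s != 3*u and (13/4)*s <= -8; else branch requires 2*s != -21 and (13/4)*s <= -8.
Before the if: ((s + u = 3 and s > 4) -> (s != 3*u and (13/4)*s <= -8)) and ((not (s + u = 3 and s > 4)) -> (2*s != -21 and (13/4)*s <= -8))
Before s := 2*u + 7: ((3*u = -4 and 2*u > -3) -> (u != 7 and (13/2)*u <= -123/4)) and ((not (3*u = -4 and 2*u > -3)) -> (4*u != -35 and (13/2)*u <= -123/4))
Answer: WP = ((3*u = -4 and 2*u > -3) -> (u != 7 and (13/2)*u <= -123/4)) and ((not (3*u = -4 and 2*u > -3)) -> (4*u != -35 and (13/2)*u <= -123/4))


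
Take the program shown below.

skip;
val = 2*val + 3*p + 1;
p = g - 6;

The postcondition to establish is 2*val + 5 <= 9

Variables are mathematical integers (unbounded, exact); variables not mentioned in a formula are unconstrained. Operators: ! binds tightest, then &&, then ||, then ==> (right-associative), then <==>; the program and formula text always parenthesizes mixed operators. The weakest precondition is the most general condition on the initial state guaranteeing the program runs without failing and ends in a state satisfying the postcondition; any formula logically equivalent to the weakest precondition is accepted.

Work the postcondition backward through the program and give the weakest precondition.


Working backward. After the program, the postcondition 2*val + 5 <= 9 must hold; in canonical form it is 2*val <= 4.
Before p := g - 6: 2*val <= 4
Before val := 2*val + 3*p + 1: 6*p + 4*val <= 2
Before skip: 6*p + 4*val <= 2
Answer: WP = 6*p + 4*val <= 2
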